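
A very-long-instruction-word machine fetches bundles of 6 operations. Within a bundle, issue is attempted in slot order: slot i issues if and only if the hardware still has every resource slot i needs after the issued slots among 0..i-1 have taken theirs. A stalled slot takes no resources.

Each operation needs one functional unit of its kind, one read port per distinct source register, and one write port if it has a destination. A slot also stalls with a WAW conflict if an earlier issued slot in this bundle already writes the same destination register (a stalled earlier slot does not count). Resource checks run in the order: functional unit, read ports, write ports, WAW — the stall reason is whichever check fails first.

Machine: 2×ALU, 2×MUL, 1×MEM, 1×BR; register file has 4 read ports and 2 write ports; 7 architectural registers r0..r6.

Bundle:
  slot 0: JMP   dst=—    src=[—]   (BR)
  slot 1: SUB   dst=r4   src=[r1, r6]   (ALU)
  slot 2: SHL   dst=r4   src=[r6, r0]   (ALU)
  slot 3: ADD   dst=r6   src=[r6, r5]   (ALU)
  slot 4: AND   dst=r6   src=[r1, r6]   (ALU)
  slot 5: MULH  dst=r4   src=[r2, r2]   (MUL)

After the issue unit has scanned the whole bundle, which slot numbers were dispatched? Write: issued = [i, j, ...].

issued = [0, 1, 3]

  0. BR ⇒ go  {2A/2Mu/1Ld/0B | 4r 2w}
  1. ALU→r4 ⇒ go  {1A/2Mu/1Ld/0B | 2r 1w}
  2. ALU→r4 ⇒ no(WAW)  {1A/2Mu/1Ld/0B | 2r 1w}
  3. ALU→r6 ⇒ go  {0A/2Mu/1Ld/0B | 0r 0w}
  4. ALU→r6 ⇒ no(FU)  {0A/2Mu/1Ld/0B | 0r 0w}
  5. MUL→r4 ⇒ no(RD_PORT)  {0A/2Mu/1Ld/0B | 0r 0w}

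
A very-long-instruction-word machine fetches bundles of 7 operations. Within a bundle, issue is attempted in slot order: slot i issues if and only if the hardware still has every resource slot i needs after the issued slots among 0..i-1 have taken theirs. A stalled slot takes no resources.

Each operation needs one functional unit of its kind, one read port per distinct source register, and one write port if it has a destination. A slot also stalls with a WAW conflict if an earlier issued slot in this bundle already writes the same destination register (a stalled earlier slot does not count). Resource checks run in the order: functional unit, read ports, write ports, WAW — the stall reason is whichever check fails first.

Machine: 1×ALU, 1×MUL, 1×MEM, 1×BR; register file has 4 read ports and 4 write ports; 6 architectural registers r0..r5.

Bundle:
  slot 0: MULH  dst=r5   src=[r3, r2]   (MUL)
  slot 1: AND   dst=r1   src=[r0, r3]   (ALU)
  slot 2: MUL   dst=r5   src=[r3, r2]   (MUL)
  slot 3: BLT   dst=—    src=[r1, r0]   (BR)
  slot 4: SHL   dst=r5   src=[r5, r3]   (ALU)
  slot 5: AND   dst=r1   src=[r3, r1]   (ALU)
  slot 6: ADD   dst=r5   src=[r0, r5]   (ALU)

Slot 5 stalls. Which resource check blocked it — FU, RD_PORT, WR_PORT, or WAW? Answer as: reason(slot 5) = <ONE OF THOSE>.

reason(slot 5) = FU

  0. MUL→r5 ⇒ go  {1A/0Mu/1Ld/1B | 2r 3w}
  1. ALU→r1 ⇒ go  {0A/0Mu/1Ld/1B | 0r 2w}
  2. MUL→r5 ⇒ no(FU)  {0A/0Mu/1Ld/1B | 0r 2w}
  3. BR ⇒ no(RD_PORT)  {0A/0Mu/1Ld/1B | 0r 2w}
  4. ALU→r5 ⇒ no(FU)  {0A/0Mu/1Ld/1B | 0r 2w}
  5. ALU→r1 ⇒ no(FU)  {0A/0Mu/1Ld/1B | 0r 2w}
  6. ALU→r5 ⇒ no(FU)  {0A/0Mu/1Ld/1B | 0r 2w}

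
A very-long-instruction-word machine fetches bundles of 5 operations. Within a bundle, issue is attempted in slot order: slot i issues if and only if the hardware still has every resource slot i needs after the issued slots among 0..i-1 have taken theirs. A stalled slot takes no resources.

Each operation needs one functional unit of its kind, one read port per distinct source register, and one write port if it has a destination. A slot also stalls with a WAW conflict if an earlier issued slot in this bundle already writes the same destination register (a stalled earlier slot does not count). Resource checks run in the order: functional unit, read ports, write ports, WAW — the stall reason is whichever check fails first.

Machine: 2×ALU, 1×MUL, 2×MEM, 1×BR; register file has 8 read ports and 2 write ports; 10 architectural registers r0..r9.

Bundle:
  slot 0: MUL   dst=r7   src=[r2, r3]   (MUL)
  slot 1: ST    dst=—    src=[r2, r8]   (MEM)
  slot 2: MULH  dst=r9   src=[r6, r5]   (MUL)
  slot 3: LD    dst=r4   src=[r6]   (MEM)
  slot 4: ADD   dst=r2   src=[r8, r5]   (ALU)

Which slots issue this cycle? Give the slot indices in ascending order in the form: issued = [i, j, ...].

issued = [0, 1, 3]

(0) want 1×MUL +2rd +1wr — yes → AL2|MU0|ME2|BR1|rd6|wr1
(1) want 1×MEM +2rd +0wr — yes → AL2|MU0|ME1|BR1|rd4|wr1
(2) want 1×MUL +2rd +1wr — FU → AL2|MU0|ME1|BR1|rd4|wr1
(3) want 1×MEM +1rd +1wr — yes → AL2|MU0|ME0|BR1|rd3|wr0
(4) want 1×ALU +2rd +1wr — WR_PORT → AL2|MU0|ME0|BR1|rd3|wr0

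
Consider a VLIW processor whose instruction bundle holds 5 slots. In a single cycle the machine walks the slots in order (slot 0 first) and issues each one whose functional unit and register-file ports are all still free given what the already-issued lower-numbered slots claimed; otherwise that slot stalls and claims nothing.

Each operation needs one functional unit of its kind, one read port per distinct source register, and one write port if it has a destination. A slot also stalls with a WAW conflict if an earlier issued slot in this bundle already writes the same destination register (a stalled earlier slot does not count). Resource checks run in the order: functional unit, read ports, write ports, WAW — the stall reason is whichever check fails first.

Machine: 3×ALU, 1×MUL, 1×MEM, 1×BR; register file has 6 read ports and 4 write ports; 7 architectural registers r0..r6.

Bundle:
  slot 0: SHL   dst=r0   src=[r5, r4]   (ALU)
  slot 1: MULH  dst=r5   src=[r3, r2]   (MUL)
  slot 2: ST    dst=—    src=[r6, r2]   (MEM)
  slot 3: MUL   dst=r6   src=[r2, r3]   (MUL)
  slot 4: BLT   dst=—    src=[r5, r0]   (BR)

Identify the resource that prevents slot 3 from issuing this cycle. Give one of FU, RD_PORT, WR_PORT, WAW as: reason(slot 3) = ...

reason(slot 3) = FU

(0) want 1×ALU +2rd +1wr — yes → AL2|MU1|ME1|BR1|rd4|wr3
(1) want 1×MUL +2rd +1wr — yes → AL2|MU0|ME1|BR1|rd2|wr2
(2) want 1×MEM +2rd +0wr — yes → AL2|MU0|ME0|BR1|rd0|wr2
(3) want 1×MUL +2rd +1wr — FU → AL2|MU0|ME0|BR1|rd0|wr2
(4) want 1×BR +2rd +0wr — RD_PORT → AL2|MU0|ME0|BR1|rd0|wr2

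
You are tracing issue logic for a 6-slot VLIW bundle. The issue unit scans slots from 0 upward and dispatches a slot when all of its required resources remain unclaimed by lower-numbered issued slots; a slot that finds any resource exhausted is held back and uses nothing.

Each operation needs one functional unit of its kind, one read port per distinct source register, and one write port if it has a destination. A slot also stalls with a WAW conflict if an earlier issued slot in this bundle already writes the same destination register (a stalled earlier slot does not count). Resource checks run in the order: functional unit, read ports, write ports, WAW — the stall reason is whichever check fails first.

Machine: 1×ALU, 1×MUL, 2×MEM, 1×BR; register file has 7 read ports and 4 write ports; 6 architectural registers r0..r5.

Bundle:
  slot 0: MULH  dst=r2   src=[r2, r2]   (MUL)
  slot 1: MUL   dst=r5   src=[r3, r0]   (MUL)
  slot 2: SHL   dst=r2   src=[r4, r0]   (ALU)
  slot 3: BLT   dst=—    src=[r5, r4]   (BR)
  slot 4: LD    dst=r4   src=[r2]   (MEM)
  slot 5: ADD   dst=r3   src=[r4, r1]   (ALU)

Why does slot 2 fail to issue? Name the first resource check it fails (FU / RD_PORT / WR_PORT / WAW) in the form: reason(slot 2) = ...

reason(slot 2) = WAW

slot 0 (MUL): ISSUE — free A1,Mu0,Ld2,B1 rp6 wp3
slot 1 (MUL): stall FU — free A1,Mu0,Ld2,B1 rp6 wp3
slot 2 (ALU): stall WAW — free A1,Mu0,Ld2,B1 rp6 wp3
slot 3 (BR): ISSUE — free A1,Mu0,Ld2,B0 rp4 wp3
slot 4 (MEM): ISSUE — free A1,Mu0,Ld1,B0 rp3 wp2
slot 5 (ALU): ISSUE — free A0,Mu0,Ld1,B0 rp1 wp1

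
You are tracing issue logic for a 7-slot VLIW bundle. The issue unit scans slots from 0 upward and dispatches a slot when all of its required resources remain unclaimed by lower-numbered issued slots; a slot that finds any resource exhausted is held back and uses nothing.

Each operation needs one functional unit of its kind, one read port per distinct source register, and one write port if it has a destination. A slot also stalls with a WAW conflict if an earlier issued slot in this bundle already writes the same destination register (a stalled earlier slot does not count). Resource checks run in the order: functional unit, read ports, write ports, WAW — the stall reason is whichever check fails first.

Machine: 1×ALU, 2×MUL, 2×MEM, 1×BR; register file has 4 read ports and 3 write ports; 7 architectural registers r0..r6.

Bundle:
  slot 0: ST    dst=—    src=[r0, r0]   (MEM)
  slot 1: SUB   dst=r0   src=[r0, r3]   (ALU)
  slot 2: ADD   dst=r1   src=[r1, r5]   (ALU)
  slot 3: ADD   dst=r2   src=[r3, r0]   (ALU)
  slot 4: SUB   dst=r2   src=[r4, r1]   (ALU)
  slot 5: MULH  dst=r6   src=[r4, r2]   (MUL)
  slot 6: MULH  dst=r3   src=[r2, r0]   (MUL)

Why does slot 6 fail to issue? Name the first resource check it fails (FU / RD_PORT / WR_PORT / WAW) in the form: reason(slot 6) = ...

[0] MEM needs rd=1 wr=0: ok; after: ALU=1 MUL=2 MEM=1 BR=1, R=3, W=3
[1] ALU needs rd=2 wr=1: ok; after: ALU=0 MUL=2 MEM=1 BR=1, R=1, W=2
[2] ALU needs rd=2 wr=1: FU; after: ALU=0 MUL=2 MEM=1 BR=1, R=1, W=2
[3] ALU needs rd=2 wr=1: FU; after: ALU=0 MUL=2 MEM=1 BR=1, R=1, W=2
[4] ALU needs rd=2 wr=1: FU; after: ALU=0 MUL=2 MEM=1 BR=1, R=1, W=2
[5] MUL needs rd=2 wr=1: RD_PORT; after: ALU=0 MUL=2 MEM=1 BR=1, R=1, W=2
[6] MUL needs rd=2 wr=1: RD_PORT; after: ALU=0 MUL=2 MEM=1 BR=1, R=1, W=2

reason(slot 6) = RD_PORT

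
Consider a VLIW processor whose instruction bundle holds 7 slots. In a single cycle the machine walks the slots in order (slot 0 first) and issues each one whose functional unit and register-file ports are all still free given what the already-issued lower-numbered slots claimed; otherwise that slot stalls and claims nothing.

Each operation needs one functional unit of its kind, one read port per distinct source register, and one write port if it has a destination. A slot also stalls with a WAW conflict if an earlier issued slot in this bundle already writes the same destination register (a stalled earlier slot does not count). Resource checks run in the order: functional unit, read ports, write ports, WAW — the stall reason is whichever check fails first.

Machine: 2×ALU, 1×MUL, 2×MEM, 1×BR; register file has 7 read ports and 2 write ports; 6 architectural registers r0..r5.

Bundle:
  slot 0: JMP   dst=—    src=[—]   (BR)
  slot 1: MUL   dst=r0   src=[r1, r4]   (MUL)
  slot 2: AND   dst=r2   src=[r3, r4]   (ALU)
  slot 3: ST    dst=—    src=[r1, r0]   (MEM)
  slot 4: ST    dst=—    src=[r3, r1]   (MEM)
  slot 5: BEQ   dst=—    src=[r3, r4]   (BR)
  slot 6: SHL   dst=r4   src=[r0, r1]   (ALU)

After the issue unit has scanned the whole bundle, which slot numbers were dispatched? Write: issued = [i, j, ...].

issued = [0, 1, 2, 3]

(0) want 1×BR +0rd +0wr — yes → AL2|MU1|ME2|BR0|rd7|wr2
(1) want 1×MUL +2rd +1wr — yes → AL2|MU0|ME2|BR0|rd5|wr1
(2) want 1×ALU +2rd +1wr — yes → AL1|MU0|ME2|BR0|rd3|wr0
(3) want 1×MEM +2rd +0wr — yes → AL1|MU0|ME1|BR0|rd1|wr0
(4) want 1×MEM +2rd +0wr — RD_PORT → AL1|MU0|ME1|BR0|rd1|wr0
(5) want 1×BR +2rd +0wr — FU → AL1|MU0|ME1|BR0|rd1|wr0
(6) want 1×ALU +2rd +1wr — RD_PORT → AL1|MU0|ME1|BR0|rd1|wr0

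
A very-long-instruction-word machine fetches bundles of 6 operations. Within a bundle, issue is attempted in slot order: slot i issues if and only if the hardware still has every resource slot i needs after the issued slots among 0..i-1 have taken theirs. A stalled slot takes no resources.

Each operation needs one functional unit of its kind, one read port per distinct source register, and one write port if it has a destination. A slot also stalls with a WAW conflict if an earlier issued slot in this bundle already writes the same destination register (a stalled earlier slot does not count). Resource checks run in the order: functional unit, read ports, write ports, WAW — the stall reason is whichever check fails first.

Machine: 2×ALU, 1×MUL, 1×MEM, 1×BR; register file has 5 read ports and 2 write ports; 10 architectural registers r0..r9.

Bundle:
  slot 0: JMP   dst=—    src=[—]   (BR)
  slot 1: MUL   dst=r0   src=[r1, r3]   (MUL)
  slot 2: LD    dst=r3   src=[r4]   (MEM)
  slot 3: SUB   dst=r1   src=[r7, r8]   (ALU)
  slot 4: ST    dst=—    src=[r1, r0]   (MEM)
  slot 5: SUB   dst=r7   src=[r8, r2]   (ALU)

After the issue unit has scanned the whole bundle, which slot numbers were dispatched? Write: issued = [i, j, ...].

issued = [0, 1, 2]

slot 0 (BR): ISSUE — free A2,Mu1,Ld1,B0 rp5 wp2
slot 1 (MUL): ISSUE — free A2,Mu0,Ld1,B0 rp3 wp1
slot 2 (MEM): ISSUE — free A2,Mu0,Ld0,B0 rp2 wp0
slot 3 (ALU): stall WR_PORT — free A2,Mu0,Ld0,B0 rp2 wp0
slot 4 (MEM): stall FU — free A2,Mu0,Ld0,B0 rp2 wp0
slot 5 (ALU): stall WR_PORT — free A2,Mu0,Ld0,B0 rp2 wp0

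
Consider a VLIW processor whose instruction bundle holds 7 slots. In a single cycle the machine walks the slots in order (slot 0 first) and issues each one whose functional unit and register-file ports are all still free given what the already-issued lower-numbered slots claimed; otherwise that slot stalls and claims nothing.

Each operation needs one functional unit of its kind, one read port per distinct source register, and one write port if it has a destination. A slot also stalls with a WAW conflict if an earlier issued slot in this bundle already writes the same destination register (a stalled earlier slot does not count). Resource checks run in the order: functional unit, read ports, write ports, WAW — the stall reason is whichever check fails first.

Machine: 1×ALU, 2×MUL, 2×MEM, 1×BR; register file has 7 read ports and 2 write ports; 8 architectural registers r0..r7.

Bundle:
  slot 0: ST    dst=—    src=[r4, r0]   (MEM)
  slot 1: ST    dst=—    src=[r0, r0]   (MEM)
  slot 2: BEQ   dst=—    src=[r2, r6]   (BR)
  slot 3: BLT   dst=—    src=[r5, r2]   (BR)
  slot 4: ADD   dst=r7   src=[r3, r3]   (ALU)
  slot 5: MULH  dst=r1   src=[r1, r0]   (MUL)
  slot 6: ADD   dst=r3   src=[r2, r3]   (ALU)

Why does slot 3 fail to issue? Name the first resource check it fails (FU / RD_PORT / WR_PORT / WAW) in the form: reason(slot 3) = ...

reason(slot 3) = FU

(0) want 1×MEM +2rd +0wr — yes → AL1|MU2|ME1|BR1|rd5|wr2
(1) want 1×MEM +1rd +0wr — yes → AL1|MU2|ME0|BR1|rd4|wr2
(2) want 1×BR +2rd +0wr — yes → AL1|MU2|ME0|BR0|rd2|wr2
(3) want 1×BR +2rd +0wr — FU → AL1|MU2|ME0|BR0|rd2|wr2
(4) want 1×ALU +1rd +1wr — yes → AL0|MU2|ME0|BR0|rd1|wr1
(5) want 1×MUL +2rd +1wr — RD_PORT → AL0|MU2|ME0|BR0|rd1|wr1
(6) want 1×ALU +2rd +1wr — FU → AL0|MU2|ME0|BR0|rd1|wr1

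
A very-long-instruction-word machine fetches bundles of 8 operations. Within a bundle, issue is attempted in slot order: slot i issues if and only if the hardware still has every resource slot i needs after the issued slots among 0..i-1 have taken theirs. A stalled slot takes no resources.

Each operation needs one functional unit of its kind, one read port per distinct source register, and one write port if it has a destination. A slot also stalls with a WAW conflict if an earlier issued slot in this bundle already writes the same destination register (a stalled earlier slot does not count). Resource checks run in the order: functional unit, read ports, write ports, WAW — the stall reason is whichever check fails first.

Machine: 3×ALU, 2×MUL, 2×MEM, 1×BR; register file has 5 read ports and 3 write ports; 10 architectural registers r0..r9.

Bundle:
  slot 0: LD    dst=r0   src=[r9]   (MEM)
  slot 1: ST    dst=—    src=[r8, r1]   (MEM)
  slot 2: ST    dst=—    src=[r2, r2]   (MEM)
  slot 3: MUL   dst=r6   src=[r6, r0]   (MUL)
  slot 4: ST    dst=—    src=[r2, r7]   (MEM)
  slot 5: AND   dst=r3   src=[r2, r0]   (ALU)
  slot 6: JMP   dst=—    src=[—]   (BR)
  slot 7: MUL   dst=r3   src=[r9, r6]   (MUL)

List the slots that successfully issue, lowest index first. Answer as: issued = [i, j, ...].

issued = [0, 1, 3, 6]

  0. MEM→r0 ⇒ go  {3A/2Mu/1Ld/1B | 4r 2w}
  1. MEM ⇒ go  {3A/2Mu/0Ld/1B | 2r 2w}
  2. MEM ⇒ no(FU)  {3A/2Mu/0Ld/1B | 2r 2w}
  3. MUL→r6 ⇒ go  {3A/1Mu/0Ld/1B | 0r 1w}
  4. MEM ⇒ no(FU)  {3A/1Mu/0Ld/1B | 0r 1w}
  5. ALU→r3 ⇒ no(RD_PORT)  {3A/1Mu/0Ld/1B | 0r 1w}
  6. BR ⇒ go  {3A/1Mu/0Ld/0B | 0r 1w}
  7. MUL→r3 ⇒ no(RD_PORT)  {3A/1Mu/0Ld/0B | 0r 1w}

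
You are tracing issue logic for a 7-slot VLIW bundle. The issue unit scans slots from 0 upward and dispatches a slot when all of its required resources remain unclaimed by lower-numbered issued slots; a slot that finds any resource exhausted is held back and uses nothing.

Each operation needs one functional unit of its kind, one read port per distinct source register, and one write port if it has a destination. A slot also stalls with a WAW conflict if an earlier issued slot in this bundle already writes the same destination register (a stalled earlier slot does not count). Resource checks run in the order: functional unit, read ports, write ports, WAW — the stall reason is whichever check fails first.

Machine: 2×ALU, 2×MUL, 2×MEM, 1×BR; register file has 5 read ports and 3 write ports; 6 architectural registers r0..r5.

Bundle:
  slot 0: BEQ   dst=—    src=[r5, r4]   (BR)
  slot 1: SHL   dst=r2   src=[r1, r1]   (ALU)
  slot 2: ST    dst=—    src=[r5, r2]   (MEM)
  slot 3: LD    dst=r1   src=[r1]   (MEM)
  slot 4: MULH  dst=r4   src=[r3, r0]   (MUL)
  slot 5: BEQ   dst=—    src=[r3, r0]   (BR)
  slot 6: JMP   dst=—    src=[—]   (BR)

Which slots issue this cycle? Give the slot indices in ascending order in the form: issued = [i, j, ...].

issued = [0, 1, 2]

#0 BR src=r5,r4 dispatched  <A:2 Mu:2 Ld:2 B:0 rd:3 wr:3>
#1 ALU src=r1,r1 dispatched  <A:1 Mu:2 Ld:2 B:0 rd:2 wr:2>
#2 MEM src=r5,r2 dispatched  <A:1 Mu:2 Ld:1 B:0 rd:0 wr:2>
#3 MEM src=r1 held:RD_PORT  <A:1 Mu:2 Ld:1 B:0 rd:0 wr:2>
#4 MUL src=r3,r0 held:RD_PORT  <A:1 Mu:2 Ld:1 B:0 rd:0 wr:2>
#5 BR src=r3,r0 held:FU  <A:1 Mu:2 Ld:1 B:0 rd:0 wr:2>
#6 BR src=- held:FU  <A:1 Mu:2 Ld:1 B:0 rd:0 wr:2>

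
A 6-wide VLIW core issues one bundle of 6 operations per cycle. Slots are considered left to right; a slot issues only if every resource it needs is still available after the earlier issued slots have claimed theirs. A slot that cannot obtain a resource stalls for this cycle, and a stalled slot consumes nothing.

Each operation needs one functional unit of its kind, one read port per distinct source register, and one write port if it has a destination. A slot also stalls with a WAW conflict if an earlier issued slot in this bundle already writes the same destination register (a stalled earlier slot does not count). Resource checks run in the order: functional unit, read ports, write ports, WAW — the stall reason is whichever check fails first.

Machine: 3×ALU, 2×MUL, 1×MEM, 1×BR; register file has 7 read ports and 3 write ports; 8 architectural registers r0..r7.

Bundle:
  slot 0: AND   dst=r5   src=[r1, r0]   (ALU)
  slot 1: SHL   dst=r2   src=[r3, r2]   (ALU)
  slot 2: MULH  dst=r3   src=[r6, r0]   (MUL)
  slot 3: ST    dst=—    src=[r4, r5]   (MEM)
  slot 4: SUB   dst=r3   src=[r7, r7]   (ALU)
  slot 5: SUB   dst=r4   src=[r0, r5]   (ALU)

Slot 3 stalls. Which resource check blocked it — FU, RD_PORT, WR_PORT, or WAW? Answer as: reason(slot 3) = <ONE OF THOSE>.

reason(slot 3) = RD_PORT

[0] ALU needs rd=2 wr=1: ok; after: ALU=2 MUL=2 MEM=1 BR=1, R=5, W=2
[1] ALU needs rd=2 wr=1: ok; after: ALU=1 MUL=2 MEM=1 BR=1, R=3, W=1
[2] MUL needs rd=2 wr=1: ok; after: ALU=1 MUL=1 MEM=1 BR=1, R=1, W=0
[3] MEM needs rd=2 wr=0: RD_PORT; after: ALU=1 MUL=1 MEM=1 BR=1, R=1, W=0
[4] ALU needs rd=1 wr=1: WR_PORT; after: ALU=1 MUL=1 MEM=1 BR=1, R=1, W=0
[5] ALU needs rd=2 wr=1: RD_PORT; after: ALU=1 MUL=1 MEM=1 BR=1, R=1, W=0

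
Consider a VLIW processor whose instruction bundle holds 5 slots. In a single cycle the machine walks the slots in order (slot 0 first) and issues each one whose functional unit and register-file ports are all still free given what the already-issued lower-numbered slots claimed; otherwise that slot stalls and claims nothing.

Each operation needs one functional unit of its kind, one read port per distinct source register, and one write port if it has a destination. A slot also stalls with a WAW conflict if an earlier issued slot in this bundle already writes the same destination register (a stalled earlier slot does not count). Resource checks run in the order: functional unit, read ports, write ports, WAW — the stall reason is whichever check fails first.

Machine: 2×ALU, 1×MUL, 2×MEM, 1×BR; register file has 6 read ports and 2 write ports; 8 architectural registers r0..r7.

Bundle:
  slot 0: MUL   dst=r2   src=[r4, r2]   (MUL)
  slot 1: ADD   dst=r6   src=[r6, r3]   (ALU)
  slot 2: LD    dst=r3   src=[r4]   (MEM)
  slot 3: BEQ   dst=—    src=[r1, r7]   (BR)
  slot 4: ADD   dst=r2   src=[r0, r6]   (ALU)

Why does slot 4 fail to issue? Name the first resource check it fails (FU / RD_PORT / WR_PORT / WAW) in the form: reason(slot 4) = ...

(0) want 1×MUL +2rd +1wr — yes → AL2|MU0|ME2|BR1|rd4|wr1
(1) want 1×ALU +2rd +1wr — yes → AL1|MU0|ME2|BR1|rd2|wr0
(2) want 1×MEM +1rd +1wr — WR_PORT → AL1|MU0|ME2|BR1|rd2|wr0
(3) want 1×BR +2rd +0wr — yes → AL1|MU0|ME2|BR0|rd0|wr0
(4) want 1×ALU +2rd +1wr — RD_PORT → AL1|MU0|ME2|BR0|rd0|wr0

reason(slot 4) = RD_PORT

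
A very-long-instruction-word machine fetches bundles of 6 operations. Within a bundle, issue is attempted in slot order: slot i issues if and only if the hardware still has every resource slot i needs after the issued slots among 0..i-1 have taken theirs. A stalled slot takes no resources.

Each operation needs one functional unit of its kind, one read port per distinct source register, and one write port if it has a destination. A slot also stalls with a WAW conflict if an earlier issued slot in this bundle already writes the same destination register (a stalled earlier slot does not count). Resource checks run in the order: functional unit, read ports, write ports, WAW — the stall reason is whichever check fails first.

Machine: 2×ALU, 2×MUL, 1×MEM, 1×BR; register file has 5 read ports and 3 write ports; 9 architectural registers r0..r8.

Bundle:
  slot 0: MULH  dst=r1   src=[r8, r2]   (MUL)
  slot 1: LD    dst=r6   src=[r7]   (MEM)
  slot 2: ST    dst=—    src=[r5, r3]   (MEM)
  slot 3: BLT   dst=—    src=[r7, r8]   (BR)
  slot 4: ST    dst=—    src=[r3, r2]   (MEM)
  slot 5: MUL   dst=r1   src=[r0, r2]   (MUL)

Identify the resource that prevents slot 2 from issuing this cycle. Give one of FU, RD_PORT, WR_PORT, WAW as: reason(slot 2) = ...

  0. MUL→r1 ⇒ go  {2A/1Mu/1Ld/1B | 3r 2w}
  1. MEM→r6 ⇒ go  {2A/1Mu/0Ld/1B | 2r 1w}
  2. MEM ⇒ no(FU)  {2A/1Mu/0Ld/1B | 2r 1w}
  3. BR ⇒ go  {2A/1Mu/0Ld/0B | 0r 1w}
  4. MEM ⇒ no(FU)  {2A/1Mu/0Ld/0B | 0r 1w}
  5. MUL→r1 ⇒ no(RD_PORT)  {2A/1Mu/0Ld/0B | 0r 1w}

reason(slot 2) = FU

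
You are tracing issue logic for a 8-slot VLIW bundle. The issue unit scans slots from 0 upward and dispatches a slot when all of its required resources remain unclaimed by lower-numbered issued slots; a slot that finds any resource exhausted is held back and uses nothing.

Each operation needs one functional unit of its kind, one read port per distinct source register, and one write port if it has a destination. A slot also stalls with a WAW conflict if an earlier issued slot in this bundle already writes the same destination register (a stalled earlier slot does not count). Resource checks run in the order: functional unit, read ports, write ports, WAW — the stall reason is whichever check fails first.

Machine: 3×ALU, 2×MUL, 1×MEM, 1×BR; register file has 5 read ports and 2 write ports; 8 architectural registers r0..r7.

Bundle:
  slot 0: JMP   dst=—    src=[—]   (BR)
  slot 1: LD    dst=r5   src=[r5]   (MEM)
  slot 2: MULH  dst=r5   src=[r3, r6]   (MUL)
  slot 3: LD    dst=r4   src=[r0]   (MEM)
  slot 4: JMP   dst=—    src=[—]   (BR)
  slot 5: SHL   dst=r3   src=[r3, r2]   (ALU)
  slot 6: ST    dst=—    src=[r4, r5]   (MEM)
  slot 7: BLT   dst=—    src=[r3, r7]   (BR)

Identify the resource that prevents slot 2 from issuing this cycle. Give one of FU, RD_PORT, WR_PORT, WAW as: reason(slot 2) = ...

reason(slot 2) = WAW

[0] BR needs rd=0 wr=0: ok; after: ALU=3 MUL=2 MEM=1 BR=0, R=5, W=2
[1] MEM needs rd=1 wr=1: ok; after: ALU=3 MUL=2 MEM=0 BR=0, R=4, W=1
[2] MUL needs rd=2 wr=1: WAW; after: ALU=3 MUL=2 MEM=0 BR=0, R=4, W=1
[3] MEM needs rd=1 wr=1: FU; after: ALU=3 MUL=2 MEM=0 BR=0, R=4, W=1
[4] BR needs rd=0 wr=0: FU; after: ALU=3 MUL=2 MEM=0 BR=0, R=4, W=1
[5] ALU needs rd=2 wr=1: ok; after: ALU=2 MUL=2 MEM=0 BR=0, R=2, W=0
[6] MEM needs rd=2 wr=0: FU; after: ALU=2 MUL=2 MEM=0 BR=0, R=2, W=0
[7] BR needs rd=2 wr=0: FU; after: ALU=2 MUL=2 MEM=0 BR=0, R=2, W=0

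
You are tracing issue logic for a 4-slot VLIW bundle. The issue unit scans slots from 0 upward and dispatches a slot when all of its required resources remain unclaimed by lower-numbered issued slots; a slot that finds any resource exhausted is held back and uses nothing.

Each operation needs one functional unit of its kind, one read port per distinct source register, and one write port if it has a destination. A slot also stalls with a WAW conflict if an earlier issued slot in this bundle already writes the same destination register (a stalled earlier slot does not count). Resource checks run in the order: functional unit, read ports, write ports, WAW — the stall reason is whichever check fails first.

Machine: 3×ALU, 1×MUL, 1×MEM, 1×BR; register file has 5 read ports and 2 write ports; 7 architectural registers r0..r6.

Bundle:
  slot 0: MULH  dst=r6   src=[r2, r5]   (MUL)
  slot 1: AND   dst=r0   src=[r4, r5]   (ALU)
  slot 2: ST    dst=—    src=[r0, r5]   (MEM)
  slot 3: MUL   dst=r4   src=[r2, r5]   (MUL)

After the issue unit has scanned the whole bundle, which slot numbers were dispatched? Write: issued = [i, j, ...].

issued = [0, 1]

#0 MUL src=r2,r5 dispatched  <A:3 Mu:0 Ld:1 B:1 rd:3 wr:1>
#1 ALU src=r4,r5 dispatched  <A:2 Mu:0 Ld:1 B:1 rd:1 wr:0>
#2 MEM src=r0,r5 held:RD_PORT  <A:2 Mu:0 Ld:1 B:1 rd:1 wr:0>
#3 MUL src=r2,r5 held:FU  <A:2 Mu:0 Ld:1 B:1 rd:1 wr:0>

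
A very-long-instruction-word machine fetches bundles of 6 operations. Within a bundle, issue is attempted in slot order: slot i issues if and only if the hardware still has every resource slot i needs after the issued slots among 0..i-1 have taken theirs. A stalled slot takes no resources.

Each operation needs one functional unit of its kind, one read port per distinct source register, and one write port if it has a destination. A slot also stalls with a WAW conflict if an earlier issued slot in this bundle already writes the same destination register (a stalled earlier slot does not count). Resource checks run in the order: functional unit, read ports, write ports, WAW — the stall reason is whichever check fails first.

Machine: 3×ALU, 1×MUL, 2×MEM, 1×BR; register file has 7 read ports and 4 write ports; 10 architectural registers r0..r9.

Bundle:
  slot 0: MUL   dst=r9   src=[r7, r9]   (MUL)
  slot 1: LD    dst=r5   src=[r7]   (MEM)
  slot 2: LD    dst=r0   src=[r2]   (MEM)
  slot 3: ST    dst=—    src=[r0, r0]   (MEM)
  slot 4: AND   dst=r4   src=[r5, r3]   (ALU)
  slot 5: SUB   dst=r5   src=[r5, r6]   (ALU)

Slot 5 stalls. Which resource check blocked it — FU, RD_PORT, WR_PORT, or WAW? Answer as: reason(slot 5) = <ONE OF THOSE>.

(0) want 1×MUL +2rd +1wr — yes → AL3|MU0|ME2|BR1|rd5|wr3
(1) want 1×MEM +1rd +1wr — yes → AL3|MU0|ME1|BR1|rd4|wr2
(2) want 1×MEM +1rd +1wr — yes → AL3|MU0|ME0|BR1|rd3|wr1
(3) want 1×MEM +1rd +0wr — FU → AL3|MU0|ME0|BR1|rd3|wr1
(4) want 1×ALU +2rd +1wr — yes → AL2|MU0|ME0|BR1|rd1|wr0
(5) want 1×ALU +2rd +1wr — RD_PORT → AL2|MU0|ME0|BR1|rd1|wr0

reason(slot 5) = RD_PORT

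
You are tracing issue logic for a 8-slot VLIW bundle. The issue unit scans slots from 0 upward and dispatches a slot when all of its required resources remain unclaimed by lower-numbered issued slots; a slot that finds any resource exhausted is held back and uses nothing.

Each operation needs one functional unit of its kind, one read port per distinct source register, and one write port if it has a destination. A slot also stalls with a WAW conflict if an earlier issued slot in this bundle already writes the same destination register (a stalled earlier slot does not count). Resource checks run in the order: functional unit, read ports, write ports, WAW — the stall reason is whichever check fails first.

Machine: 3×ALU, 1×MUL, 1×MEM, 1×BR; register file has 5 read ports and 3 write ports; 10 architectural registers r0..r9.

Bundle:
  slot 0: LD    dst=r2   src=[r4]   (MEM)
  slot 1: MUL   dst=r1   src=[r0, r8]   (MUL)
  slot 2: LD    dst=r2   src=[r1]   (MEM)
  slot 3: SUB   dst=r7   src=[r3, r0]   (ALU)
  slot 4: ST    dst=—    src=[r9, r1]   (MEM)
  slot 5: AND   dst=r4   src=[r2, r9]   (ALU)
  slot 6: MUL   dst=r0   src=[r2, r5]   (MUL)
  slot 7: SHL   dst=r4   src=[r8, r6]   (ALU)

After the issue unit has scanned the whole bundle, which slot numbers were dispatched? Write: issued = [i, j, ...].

issued = [0, 1, 3]

slot 0 (MEM): ISSUE — free A3,Mu1,Ld0,B1 rp4 wp2
slot 1 (MUL): ISSUE — free A3,Mu0,Ld0,B1 rp2 wp1
slot 2 (MEM): stall FU — free A3,Mu0,Ld0,B1 rp2 wp1
slot 3 (ALU): ISSUE — free A2,Mu0,Ld0,B1 rp0 wp0
slot 4 (MEM): stall FU — free A2,Mu0,Ld0,B1 rp0 wp0
slot 5 (ALU): stall RD_PORT — free A2,Mu0,Ld0,B1 rp0 wp0
slot 6 (MUL): stall FU — free A2,Mu0,Ld0,B1 rp0 wp0
slot 7 (ALU): stall RD_PORT — free A2,Mu0,Ld0,B1 rp0 wp0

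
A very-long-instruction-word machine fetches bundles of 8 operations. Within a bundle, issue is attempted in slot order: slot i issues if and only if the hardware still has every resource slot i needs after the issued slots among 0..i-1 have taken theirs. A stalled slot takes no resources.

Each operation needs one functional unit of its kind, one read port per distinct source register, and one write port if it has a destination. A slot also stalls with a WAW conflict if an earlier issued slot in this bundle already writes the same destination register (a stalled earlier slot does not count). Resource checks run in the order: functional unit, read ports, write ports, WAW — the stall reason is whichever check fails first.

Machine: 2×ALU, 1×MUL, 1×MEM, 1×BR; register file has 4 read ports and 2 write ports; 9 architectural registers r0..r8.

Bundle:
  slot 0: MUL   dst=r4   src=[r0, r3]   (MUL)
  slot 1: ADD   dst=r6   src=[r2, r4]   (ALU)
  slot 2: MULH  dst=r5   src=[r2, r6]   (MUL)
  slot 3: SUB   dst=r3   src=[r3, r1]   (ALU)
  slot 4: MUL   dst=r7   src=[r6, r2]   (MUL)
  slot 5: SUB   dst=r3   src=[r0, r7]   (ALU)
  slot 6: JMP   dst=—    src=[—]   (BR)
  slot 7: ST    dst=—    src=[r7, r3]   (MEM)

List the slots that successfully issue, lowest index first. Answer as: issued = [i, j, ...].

issued = [0, 1, 6]

  0. MUL→r4 ⇒ go  {2A/0Mu/1Ld/1B | 2r 1w}
  1. ALU→r6 ⇒ go  {1A/0Mu/1Ld/1B | 0r 0w}
  2. MUL→r5 ⇒ no(FU)  {1A/0Mu/1Ld/1B | 0r 0w}
  3. ALU→r3 ⇒ no(RD_PORT)  {1A/0Mu/1Ld/1B | 0r 0w}
  4. MUL→r7 ⇒ no(FU)  {1A/0Mu/1Ld/1B | 0r 0w}
  5. ALU→r3 ⇒ no(RD_PORT)  {1A/0Mu/1Ld/1B | 0r 0w}
  6. BR ⇒ go  {1A/0Mu/1Ld/0B | 0r 0w}
  7. MEM ⇒ no(RD_PORT)  {1A/0Mu/1Ld/0B | 0r 0w}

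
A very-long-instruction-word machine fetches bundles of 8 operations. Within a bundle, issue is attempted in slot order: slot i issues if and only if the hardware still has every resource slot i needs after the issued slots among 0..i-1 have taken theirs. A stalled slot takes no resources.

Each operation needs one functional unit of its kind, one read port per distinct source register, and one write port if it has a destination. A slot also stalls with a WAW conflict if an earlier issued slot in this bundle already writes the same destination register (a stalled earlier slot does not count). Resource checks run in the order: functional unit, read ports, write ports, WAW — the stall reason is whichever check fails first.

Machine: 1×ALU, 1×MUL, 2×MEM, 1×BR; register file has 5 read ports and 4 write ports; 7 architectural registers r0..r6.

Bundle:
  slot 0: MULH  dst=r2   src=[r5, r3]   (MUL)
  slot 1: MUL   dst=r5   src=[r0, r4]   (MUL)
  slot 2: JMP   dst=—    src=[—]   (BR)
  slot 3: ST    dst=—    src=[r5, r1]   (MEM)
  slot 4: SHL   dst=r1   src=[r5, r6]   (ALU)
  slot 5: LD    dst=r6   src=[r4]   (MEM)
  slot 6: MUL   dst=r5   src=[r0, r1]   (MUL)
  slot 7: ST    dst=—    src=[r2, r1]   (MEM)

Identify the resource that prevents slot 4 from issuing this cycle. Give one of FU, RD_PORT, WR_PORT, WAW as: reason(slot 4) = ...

reason(slot 4) = RD_PORT

#0 MUL src=r5,r3 dispatched  <A:1 Mu:0 Ld:2 B:1 rd:3 wr:3>
#1 MUL src=r0,r4 held:FU  <A:1 Mu:0 Ld:2 B:1 rd:3 wr:3>
#2 BR src=- dispatched  <A:1 Mu:0 Ld:2 B:0 rd:3 wr:3>
#3 MEM src=r5,r1 dispatched  <A:1 Mu:0 Ld:1 B:0 rd:1 wr:3>
#4 ALU src=r5,r6 held:RD_PORT  <A:1 Mu:0 Ld:1 B:0 rd:1 wr:3>
#5 MEM src=r4 dispatched  <A:1 Mu:0 Ld:0 B:0 rd:0 wr:2>
#6 MUL src=r0,r1 held:FU  <A:1 Mu:0 Ld:0 B:0 rd:0 wr:2>
#7 MEM src=r2,r1 held:FU  <A:1 Mu:0 Ld:0 B:0 rd:0 wr:2>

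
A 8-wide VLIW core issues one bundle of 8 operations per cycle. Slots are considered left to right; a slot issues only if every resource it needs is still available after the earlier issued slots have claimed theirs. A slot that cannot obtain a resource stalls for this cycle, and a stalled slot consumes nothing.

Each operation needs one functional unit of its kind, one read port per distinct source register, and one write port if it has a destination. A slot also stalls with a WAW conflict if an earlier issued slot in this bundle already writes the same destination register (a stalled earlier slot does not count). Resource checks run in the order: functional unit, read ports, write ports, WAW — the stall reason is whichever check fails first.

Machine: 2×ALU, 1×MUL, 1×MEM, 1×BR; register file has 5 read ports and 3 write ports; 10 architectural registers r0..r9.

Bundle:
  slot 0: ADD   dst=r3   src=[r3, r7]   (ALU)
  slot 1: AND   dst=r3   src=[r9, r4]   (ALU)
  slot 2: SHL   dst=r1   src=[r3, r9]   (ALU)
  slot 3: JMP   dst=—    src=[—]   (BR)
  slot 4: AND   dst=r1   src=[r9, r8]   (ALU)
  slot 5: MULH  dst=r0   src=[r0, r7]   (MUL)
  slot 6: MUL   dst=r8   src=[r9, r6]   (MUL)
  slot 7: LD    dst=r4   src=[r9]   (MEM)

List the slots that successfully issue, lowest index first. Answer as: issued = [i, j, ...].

(0) want 1×ALU +2rd +1wr — yes → AL1|MU1|ME1|BR1|rd3|wr2
(1) want 1×ALU +2rd +1wr — WAW → AL1|MU1|ME1|BR1|rd3|wr2
(2) want 1×ALU +2rd +1wr — yes → AL0|MU1|ME1|BR1|rd1|wr1
(3) want 1×BR +0rd +0wr — yes → AL0|MU1|ME1|BR0|rd1|wr1
(4) want 1×ALU +2rd +1wr — FU → AL0|MU1|ME1|BR0|rd1|wr1
(5) want 1×MUL +2rd +1wr — RD_PORT → AL0|MU1|ME1|BR0|rd1|wr1
(6) want 1×MUL +2rd +1wr — RD_PORT → AL0|MU1|ME1|BR0|rd1|wr1
(7) want 1×MEM +1rd +1wr — yes → AL0|MU1|ME0|BR0|rd0|wr0

issued = [0, 2, 3, 7]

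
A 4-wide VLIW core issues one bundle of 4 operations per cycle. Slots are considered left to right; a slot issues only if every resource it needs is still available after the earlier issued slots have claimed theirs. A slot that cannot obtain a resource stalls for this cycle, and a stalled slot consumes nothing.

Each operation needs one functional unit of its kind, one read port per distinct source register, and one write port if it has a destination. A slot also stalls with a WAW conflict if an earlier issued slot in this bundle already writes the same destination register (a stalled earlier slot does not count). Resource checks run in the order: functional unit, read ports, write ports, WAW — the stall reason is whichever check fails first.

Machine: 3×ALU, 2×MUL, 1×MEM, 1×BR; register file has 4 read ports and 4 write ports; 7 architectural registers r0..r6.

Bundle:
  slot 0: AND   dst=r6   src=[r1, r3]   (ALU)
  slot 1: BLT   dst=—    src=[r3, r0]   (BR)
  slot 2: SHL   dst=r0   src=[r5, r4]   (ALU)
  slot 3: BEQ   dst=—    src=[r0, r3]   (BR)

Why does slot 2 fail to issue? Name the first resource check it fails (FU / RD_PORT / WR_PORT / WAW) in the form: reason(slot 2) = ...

reason(slot 2) = RD_PORT

[0] ALU needs rd=2 wr=1: ok; after: ALU=2 MUL=2 MEM=1 BR=1, R=2, W=3
[1] BR needs rd=2 wr=0: ok; after: ALU=2 MUL=2 MEM=1 BR=0, R=0, W=3
[2] ALU needs rd=2 wr=1: RD_PORT; after: ALU=2 MUL=2 MEM=1 BR=0, R=0, W=3
[3] BR needs rd=2 wr=0: FU; after: ALU=2 MUL=2 MEM=1 BR=0, R=0, W=3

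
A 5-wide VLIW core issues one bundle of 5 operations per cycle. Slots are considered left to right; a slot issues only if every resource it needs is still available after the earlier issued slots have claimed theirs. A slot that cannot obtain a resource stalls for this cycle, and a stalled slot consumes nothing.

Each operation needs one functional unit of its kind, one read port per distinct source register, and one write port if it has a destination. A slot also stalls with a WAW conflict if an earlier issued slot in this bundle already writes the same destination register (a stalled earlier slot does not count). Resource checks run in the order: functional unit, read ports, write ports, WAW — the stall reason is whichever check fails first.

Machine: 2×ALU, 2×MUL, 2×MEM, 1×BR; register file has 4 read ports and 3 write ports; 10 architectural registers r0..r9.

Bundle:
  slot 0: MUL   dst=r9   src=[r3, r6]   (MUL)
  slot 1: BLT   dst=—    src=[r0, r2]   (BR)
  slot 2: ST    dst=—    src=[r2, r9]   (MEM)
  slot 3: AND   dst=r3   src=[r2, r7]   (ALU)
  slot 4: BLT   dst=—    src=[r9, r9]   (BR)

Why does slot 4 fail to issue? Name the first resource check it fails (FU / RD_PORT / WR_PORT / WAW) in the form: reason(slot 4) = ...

reason(slot 4) = FU

#0 MUL src=r3,r6 dispatched  <A:2 Mu:1 Ld:2 B:1 rd:2 wr:2>
#1 BR src=r0,r2 dispatched  <A:2 Mu:1 Ld:2 B:0 rd:0 wr:2>
#2 MEM src=r2,r9 held:RD_PORT  <A:2 Mu:1 Ld:2 B:0 rd:0 wr:2>
#3 ALU src=r2,r7 held:RD_PORT  <A:2 Mu:1 Ld:2 B:0 rd:0 wr:2>
#4 BR src=r9,r9 held:FU  <A:2 Mu:1 Ld:2 B:0 rd:0 wr:2>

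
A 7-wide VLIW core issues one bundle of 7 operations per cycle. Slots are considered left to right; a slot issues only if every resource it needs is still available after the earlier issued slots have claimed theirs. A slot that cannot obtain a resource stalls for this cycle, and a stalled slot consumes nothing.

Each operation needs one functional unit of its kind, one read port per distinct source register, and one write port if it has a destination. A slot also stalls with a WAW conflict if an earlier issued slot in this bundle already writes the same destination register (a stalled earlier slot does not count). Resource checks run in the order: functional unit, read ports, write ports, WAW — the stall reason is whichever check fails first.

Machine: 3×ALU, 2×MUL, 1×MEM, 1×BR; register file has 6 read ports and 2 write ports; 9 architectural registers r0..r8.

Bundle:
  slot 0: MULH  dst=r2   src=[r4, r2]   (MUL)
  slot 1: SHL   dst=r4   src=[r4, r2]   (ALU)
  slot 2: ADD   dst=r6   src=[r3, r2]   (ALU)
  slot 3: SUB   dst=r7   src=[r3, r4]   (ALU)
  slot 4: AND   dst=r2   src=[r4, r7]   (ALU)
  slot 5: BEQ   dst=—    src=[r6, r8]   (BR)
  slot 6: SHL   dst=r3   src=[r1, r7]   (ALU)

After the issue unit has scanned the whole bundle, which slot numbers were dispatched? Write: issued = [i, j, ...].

slot 0 (MUL): ISSUE — free A3,Mu1,Ld1,B1 rp4 wp1
slot 1 (ALU): ISSUE — free A2,Mu1,Ld1,B1 rp2 wp0
slot 2 (ALU): stall WR_PORT — free A2,Mu1,Ld1,B1 rp2 wp0
slot 3 (ALU): stall WR_PORT — free A2,Mu1,Ld1,B1 rp2 wp0
slot 4 (ALU): stall WR_PORT — free A2,Mu1,Ld1,B1 rp2 wp0
slot 5 (BR): ISSUE — free A2,Mu1,Ld1,B0 rp0 wp0
slot 6 (ALU): stall RD_PORT — free A2,Mu1,Ld1,B0 rp0 wp0

issued = [0, 1, 5]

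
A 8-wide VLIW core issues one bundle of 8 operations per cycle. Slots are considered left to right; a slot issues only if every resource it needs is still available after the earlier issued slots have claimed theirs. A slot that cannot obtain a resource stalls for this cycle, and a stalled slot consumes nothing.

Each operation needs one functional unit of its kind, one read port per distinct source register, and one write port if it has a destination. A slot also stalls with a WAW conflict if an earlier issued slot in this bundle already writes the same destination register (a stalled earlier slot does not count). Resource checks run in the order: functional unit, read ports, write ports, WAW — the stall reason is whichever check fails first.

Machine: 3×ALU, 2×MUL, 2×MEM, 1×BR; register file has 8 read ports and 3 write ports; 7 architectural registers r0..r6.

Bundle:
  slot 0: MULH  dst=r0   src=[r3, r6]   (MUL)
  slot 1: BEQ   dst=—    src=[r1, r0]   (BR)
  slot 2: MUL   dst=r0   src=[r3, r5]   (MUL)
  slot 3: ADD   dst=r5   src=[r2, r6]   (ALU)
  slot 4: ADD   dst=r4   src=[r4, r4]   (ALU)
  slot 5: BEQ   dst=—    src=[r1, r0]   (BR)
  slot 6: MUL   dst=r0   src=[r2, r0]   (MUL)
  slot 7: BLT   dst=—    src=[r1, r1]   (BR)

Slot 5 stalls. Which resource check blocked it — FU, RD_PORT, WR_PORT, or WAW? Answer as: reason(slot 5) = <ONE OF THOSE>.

(0) want 1×MUL +2rd +1wr — yes → AL3|MU1|ME2|BR1|rd6|wr2
(1) want 1×BR +2rd +0wr — yes → AL3|MU1|ME2|BR0|rd4|wr2
(2) want 1×MUL +2rd +1wr — WAW → AL3|MU1|ME2|BR0|rd4|wr2
(3) want 1×ALU +2rd +1wr — yes → AL2|MU1|ME2|BR0|rd2|wr1
(4) want 1×ALU +1rd +1wr — yes → AL1|MU1|ME2|BR0|rd1|wr0
(5) want 1×BR +2rd +0wr — FU → AL1|MU1|ME2|BR0|rd1|wr0
(6) want 1×MUL +2rd +1wr — RD_PORT → AL1|MU1|ME2|BR0|rd1|wr0
(7) want 1×BR +1rd +0wr — FU → AL1|MU1|ME2|BR0|rd1|wr0

reason(slot 5) = FU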